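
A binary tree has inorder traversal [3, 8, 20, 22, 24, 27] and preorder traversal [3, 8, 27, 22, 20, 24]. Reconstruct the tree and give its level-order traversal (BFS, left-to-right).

Inorder:  [3, 8, 20, 22, 24, 27]
Preorder: [3, 8, 27, 22, 20, 24]
Algorithm: preorder visits root first, so consume preorder in order;
for each root, split the current inorder slice at that value into
left-subtree inorder and right-subtree inorder, then recurse.
Recursive splits:
  root=3; inorder splits into left=[], right=[8, 20, 22, 24, 27]
  root=8; inorder splits into left=[], right=[20, 22, 24, 27]
  root=27; inorder splits into left=[20, 22, 24], right=[]
  root=22; inorder splits into left=[20], right=[24]
  root=20; inorder splits into left=[], right=[]
  root=24; inorder splits into left=[], right=[]
Reconstructed level-order: [3, 8, 27, 22, 20, 24]


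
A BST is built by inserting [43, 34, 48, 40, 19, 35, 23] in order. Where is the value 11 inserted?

Starting tree (level order): [43, 34, 48, 19, 40, None, None, None, 23, 35]
Insertion path: 43 -> 34 -> 19
Result: insert 11 as left child of 19
Final tree (level order): [43, 34, 48, 19, 40, None, None, 11, 23, 35]


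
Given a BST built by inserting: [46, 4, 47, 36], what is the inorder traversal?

Tree insertion order: [46, 4, 47, 36]
Tree (level-order array): [46, 4, 47, None, 36]
Inorder traversal: [4, 36, 46, 47]


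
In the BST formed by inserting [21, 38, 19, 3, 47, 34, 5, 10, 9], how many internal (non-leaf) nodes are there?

Tree built from: [21, 38, 19, 3, 47, 34, 5, 10, 9]
Tree (level-order array): [21, 19, 38, 3, None, 34, 47, None, 5, None, None, None, None, None, 10, 9]
Rule: An internal node has at least one child.
Per-node child counts:
  node 21: 2 child(ren)
  node 19: 1 child(ren)
  node 3: 1 child(ren)
  node 5: 1 child(ren)
  node 10: 1 child(ren)
  node 9: 0 child(ren)
  node 38: 2 child(ren)
  node 34: 0 child(ren)
  node 47: 0 child(ren)
Matching nodes: [21, 19, 3, 5, 10, 38]
Count of internal (non-leaf) nodes: 6


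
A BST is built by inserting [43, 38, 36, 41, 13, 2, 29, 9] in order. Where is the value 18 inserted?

Starting tree (level order): [43, 38, None, 36, 41, 13, None, None, None, 2, 29, None, 9]
Insertion path: 43 -> 38 -> 36 -> 13 -> 29
Result: insert 18 as left child of 29
Final tree (level order): [43, 38, None, 36, 41, 13, None, None, None, 2, 29, None, 9, 18]


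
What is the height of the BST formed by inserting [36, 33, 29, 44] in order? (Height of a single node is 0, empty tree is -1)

Insertion order: [36, 33, 29, 44]
Tree (level-order array): [36, 33, 44, 29]
Compute height bottom-up (empty subtree = -1):
  height(29) = 1 + max(-1, -1) = 0
  height(33) = 1 + max(0, -1) = 1
  height(44) = 1 + max(-1, -1) = 0
  height(36) = 1 + max(1, 0) = 2
Height = 2


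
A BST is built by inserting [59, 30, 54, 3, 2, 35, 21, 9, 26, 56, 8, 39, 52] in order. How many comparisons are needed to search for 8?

Search path for 8: 59 -> 30 -> 3 -> 21 -> 9 -> 8
Found: True
Comparisons: 6


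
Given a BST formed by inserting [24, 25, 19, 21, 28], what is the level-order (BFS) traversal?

Tree insertion order: [24, 25, 19, 21, 28]
Tree (level-order array): [24, 19, 25, None, 21, None, 28]
BFS from the root, enqueuing left then right child of each popped node:
  queue [24] -> pop 24, enqueue [19, 25], visited so far: [24]
  queue [19, 25] -> pop 19, enqueue [21], visited so far: [24, 19]
  queue [25, 21] -> pop 25, enqueue [28], visited so far: [24, 19, 25]
  queue [21, 28] -> pop 21, enqueue [none], visited so far: [24, 19, 25, 21]
  queue [28] -> pop 28, enqueue [none], visited so far: [24, 19, 25, 21, 28]
Result: [24, 19, 25, 21, 28]


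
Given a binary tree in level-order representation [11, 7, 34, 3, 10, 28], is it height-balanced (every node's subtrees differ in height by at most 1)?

Tree (level-order array): [11, 7, 34, 3, 10, 28]
Definition: a tree is height-balanced if, at every node, |h(left) - h(right)| <= 1 (empty subtree has height -1).
Bottom-up per-node check:
  node 3: h_left=-1, h_right=-1, diff=0 [OK], height=0
  node 10: h_left=-1, h_right=-1, diff=0 [OK], height=0
  node 7: h_left=0, h_right=0, diff=0 [OK], height=1
  node 28: h_left=-1, h_right=-1, diff=0 [OK], height=0
  node 34: h_left=0, h_right=-1, diff=1 [OK], height=1
  node 11: h_left=1, h_right=1, diff=0 [OK], height=2
All nodes satisfy the balance condition.
Result: Balanced


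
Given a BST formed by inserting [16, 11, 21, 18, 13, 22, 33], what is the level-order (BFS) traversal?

Tree insertion order: [16, 11, 21, 18, 13, 22, 33]
Tree (level-order array): [16, 11, 21, None, 13, 18, 22, None, None, None, None, None, 33]
BFS from the root, enqueuing left then right child of each popped node:
  queue [16] -> pop 16, enqueue [11, 21], visited so far: [16]
  queue [11, 21] -> pop 11, enqueue [13], visited so far: [16, 11]
  queue [21, 13] -> pop 21, enqueue [18, 22], visited so far: [16, 11, 21]
  queue [13, 18, 22] -> pop 13, enqueue [none], visited so far: [16, 11, 21, 13]
  queue [18, 22] -> pop 18, enqueue [none], visited so far: [16, 11, 21, 13, 18]
  queue [22] -> pop 22, enqueue [33], visited so far: [16, 11, 21, 13, 18, 22]
  queue [33] -> pop 33, enqueue [none], visited so far: [16, 11, 21, 13, 18, 22, 33]
Result: [16, 11, 21, 13, 18, 22, 33]


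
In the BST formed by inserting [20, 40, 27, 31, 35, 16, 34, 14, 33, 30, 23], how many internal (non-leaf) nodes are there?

Tree built from: [20, 40, 27, 31, 35, 16, 34, 14, 33, 30, 23]
Tree (level-order array): [20, 16, 40, 14, None, 27, None, None, None, 23, 31, None, None, 30, 35, None, None, 34, None, 33]
Rule: An internal node has at least one child.
Per-node child counts:
  node 20: 2 child(ren)
  node 16: 1 child(ren)
  node 14: 0 child(ren)
  node 40: 1 child(ren)
  node 27: 2 child(ren)
  node 23: 0 child(ren)
  node 31: 2 child(ren)
  node 30: 0 child(ren)
  node 35: 1 child(ren)
  node 34: 1 child(ren)
  node 33: 0 child(ren)
Matching nodes: [20, 16, 40, 27, 31, 35, 34]
Count of internal (non-leaf) nodes: 7


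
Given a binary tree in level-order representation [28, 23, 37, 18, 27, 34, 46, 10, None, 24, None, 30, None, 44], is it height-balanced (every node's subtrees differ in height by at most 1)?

Tree (level-order array): [28, 23, 37, 18, 27, 34, 46, 10, None, 24, None, 30, None, 44]
Definition: a tree is height-balanced if, at every node, |h(left) - h(right)| <= 1 (empty subtree has height -1).
Bottom-up per-node check:
  node 10: h_left=-1, h_right=-1, diff=0 [OK], height=0
  node 18: h_left=0, h_right=-1, diff=1 [OK], height=1
  node 24: h_left=-1, h_right=-1, diff=0 [OK], height=0
  node 27: h_left=0, h_right=-1, diff=1 [OK], height=1
  node 23: h_left=1, h_right=1, diff=0 [OK], height=2
  node 30: h_left=-1, h_right=-1, diff=0 [OK], height=0
  node 34: h_left=0, h_right=-1, diff=1 [OK], height=1
  node 44: h_left=-1, h_right=-1, diff=0 [OK], height=0
  node 46: h_left=0, h_right=-1, diff=1 [OK], height=1
  node 37: h_left=1, h_right=1, diff=0 [OK], height=2
  node 28: h_left=2, h_right=2, diff=0 [OK], height=3
All nodes satisfy the balance condition.
Result: Balanced


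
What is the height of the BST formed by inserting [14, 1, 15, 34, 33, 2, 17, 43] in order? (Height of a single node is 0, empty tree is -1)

Insertion order: [14, 1, 15, 34, 33, 2, 17, 43]
Tree (level-order array): [14, 1, 15, None, 2, None, 34, None, None, 33, 43, 17]
Compute height bottom-up (empty subtree = -1):
  height(2) = 1 + max(-1, -1) = 0
  height(1) = 1 + max(-1, 0) = 1
  height(17) = 1 + max(-1, -1) = 0
  height(33) = 1 + max(0, -1) = 1
  height(43) = 1 + max(-1, -1) = 0
  height(34) = 1 + max(1, 0) = 2
  height(15) = 1 + max(-1, 2) = 3
  height(14) = 1 + max(1, 3) = 4
Height = 4


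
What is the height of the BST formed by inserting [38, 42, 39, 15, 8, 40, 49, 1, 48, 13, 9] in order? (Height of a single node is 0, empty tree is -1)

Insertion order: [38, 42, 39, 15, 8, 40, 49, 1, 48, 13, 9]
Tree (level-order array): [38, 15, 42, 8, None, 39, 49, 1, 13, None, 40, 48, None, None, None, 9]
Compute height bottom-up (empty subtree = -1):
  height(1) = 1 + max(-1, -1) = 0
  height(9) = 1 + max(-1, -1) = 0
  height(13) = 1 + max(0, -1) = 1
  height(8) = 1 + max(0, 1) = 2
  height(15) = 1 + max(2, -1) = 3
  height(40) = 1 + max(-1, -1) = 0
  height(39) = 1 + max(-1, 0) = 1
  height(48) = 1 + max(-1, -1) = 0
  height(49) = 1 + max(0, -1) = 1
  height(42) = 1 + max(1, 1) = 2
  height(38) = 1 + max(3, 2) = 4
Height = 4


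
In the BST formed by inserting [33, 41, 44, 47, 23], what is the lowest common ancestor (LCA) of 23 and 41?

Tree insertion order: [33, 41, 44, 47, 23]
Tree (level-order array): [33, 23, 41, None, None, None, 44, None, 47]
In a BST, the LCA of p=23, q=41 is the first node v on the
root-to-leaf path with p <= v <= q (go left if both < v, right if both > v).
Walk from root:
  at 33: 23 <= 33 <= 41, this is the LCA
LCA = 33


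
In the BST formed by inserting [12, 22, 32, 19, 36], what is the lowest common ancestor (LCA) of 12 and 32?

Tree insertion order: [12, 22, 32, 19, 36]
Tree (level-order array): [12, None, 22, 19, 32, None, None, None, 36]
In a BST, the LCA of p=12, q=32 is the first node v on the
root-to-leaf path with p <= v <= q (go left if both < v, right if both > v).
Walk from root:
  at 12: 12 <= 12 <= 32, this is the LCA
LCA = 12


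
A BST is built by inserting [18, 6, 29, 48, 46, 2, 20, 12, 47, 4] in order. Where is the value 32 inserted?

Starting tree (level order): [18, 6, 29, 2, 12, 20, 48, None, 4, None, None, None, None, 46, None, None, None, None, 47]
Insertion path: 18 -> 29 -> 48 -> 46
Result: insert 32 as left child of 46
Final tree (level order): [18, 6, 29, 2, 12, 20, 48, None, 4, None, None, None, None, 46, None, None, None, 32, 47]


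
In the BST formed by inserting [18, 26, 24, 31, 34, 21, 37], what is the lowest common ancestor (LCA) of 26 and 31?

Tree insertion order: [18, 26, 24, 31, 34, 21, 37]
Tree (level-order array): [18, None, 26, 24, 31, 21, None, None, 34, None, None, None, 37]
In a BST, the LCA of p=26, q=31 is the first node v on the
root-to-leaf path with p <= v <= q (go left if both < v, right if both > v).
Walk from root:
  at 18: both 26 and 31 > 18, go right
  at 26: 26 <= 26 <= 31, this is the LCA
LCA = 26


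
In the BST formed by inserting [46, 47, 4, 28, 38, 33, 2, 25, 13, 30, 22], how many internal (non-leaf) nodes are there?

Tree built from: [46, 47, 4, 28, 38, 33, 2, 25, 13, 30, 22]
Tree (level-order array): [46, 4, 47, 2, 28, None, None, None, None, 25, 38, 13, None, 33, None, None, 22, 30]
Rule: An internal node has at least one child.
Per-node child counts:
  node 46: 2 child(ren)
  node 4: 2 child(ren)
  node 2: 0 child(ren)
  node 28: 2 child(ren)
  node 25: 1 child(ren)
  node 13: 1 child(ren)
  node 22: 0 child(ren)
  node 38: 1 child(ren)
  node 33: 1 child(ren)
  node 30: 0 child(ren)
  node 47: 0 child(ren)
Matching nodes: [46, 4, 28, 25, 13, 38, 33]
Count of internal (non-leaf) nodes: 7


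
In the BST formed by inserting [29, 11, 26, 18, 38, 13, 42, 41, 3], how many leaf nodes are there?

Tree built from: [29, 11, 26, 18, 38, 13, 42, 41, 3]
Tree (level-order array): [29, 11, 38, 3, 26, None, 42, None, None, 18, None, 41, None, 13]
Rule: A leaf has 0 children.
Per-node child counts:
  node 29: 2 child(ren)
  node 11: 2 child(ren)
  node 3: 0 child(ren)
  node 26: 1 child(ren)
  node 18: 1 child(ren)
  node 13: 0 child(ren)
  node 38: 1 child(ren)
  node 42: 1 child(ren)
  node 41: 0 child(ren)
Matching nodes: [3, 13, 41]
Count of leaf nodes: 3


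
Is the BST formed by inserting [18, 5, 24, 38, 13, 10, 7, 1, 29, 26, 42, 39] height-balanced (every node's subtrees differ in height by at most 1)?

Tree (level-order array): [18, 5, 24, 1, 13, None, 38, None, None, 10, None, 29, 42, 7, None, 26, None, 39]
Definition: a tree is height-balanced if, at every node, |h(left) - h(right)| <= 1 (empty subtree has height -1).
Bottom-up per-node check:
  node 1: h_left=-1, h_right=-1, diff=0 [OK], height=0
  node 7: h_left=-1, h_right=-1, diff=0 [OK], height=0
  node 10: h_left=0, h_right=-1, diff=1 [OK], height=1
  node 13: h_left=1, h_right=-1, diff=2 [FAIL (|1--1|=2 > 1)], height=2
  node 5: h_left=0, h_right=2, diff=2 [FAIL (|0-2|=2 > 1)], height=3
  node 26: h_left=-1, h_right=-1, diff=0 [OK], height=0
  node 29: h_left=0, h_right=-1, diff=1 [OK], height=1
  node 39: h_left=-1, h_right=-1, diff=0 [OK], height=0
  node 42: h_left=0, h_right=-1, diff=1 [OK], height=1
  node 38: h_left=1, h_right=1, diff=0 [OK], height=2
  node 24: h_left=-1, h_right=2, diff=3 [FAIL (|-1-2|=3 > 1)], height=3
  node 18: h_left=3, h_right=3, diff=0 [OK], height=4
Node 13 violates the condition: |1 - -1| = 2 > 1.
Result: Not balanced


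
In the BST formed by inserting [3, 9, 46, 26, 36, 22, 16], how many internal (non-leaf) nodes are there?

Tree built from: [3, 9, 46, 26, 36, 22, 16]
Tree (level-order array): [3, None, 9, None, 46, 26, None, 22, 36, 16]
Rule: An internal node has at least one child.
Per-node child counts:
  node 3: 1 child(ren)
  node 9: 1 child(ren)
  node 46: 1 child(ren)
  node 26: 2 child(ren)
  node 22: 1 child(ren)
  node 16: 0 child(ren)
  node 36: 0 child(ren)
Matching nodes: [3, 9, 46, 26, 22]
Count of internal (non-leaf) nodes: 5


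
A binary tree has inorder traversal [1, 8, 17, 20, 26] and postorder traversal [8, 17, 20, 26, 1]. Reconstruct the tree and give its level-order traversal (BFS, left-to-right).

Inorder:   [1, 8, 17, 20, 26]
Postorder: [8, 17, 20, 26, 1]
Algorithm: postorder visits root last, so walk postorder right-to-left;
each value is the root of the current inorder slice — split it at that
value, recurse on the right subtree first, then the left.
Recursive splits:
  root=1; inorder splits into left=[], right=[8, 17, 20, 26]
  root=26; inorder splits into left=[8, 17, 20], right=[]
  root=20; inorder splits into left=[8, 17], right=[]
  root=17; inorder splits into left=[8], right=[]
  root=8; inorder splits into left=[], right=[]
Reconstructed level-order: [1, 26, 20, 17, 8]


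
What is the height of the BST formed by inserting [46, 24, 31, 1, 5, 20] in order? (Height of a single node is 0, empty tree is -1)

Insertion order: [46, 24, 31, 1, 5, 20]
Tree (level-order array): [46, 24, None, 1, 31, None, 5, None, None, None, 20]
Compute height bottom-up (empty subtree = -1):
  height(20) = 1 + max(-1, -1) = 0
  height(5) = 1 + max(-1, 0) = 1
  height(1) = 1 + max(-1, 1) = 2
  height(31) = 1 + max(-1, -1) = 0
  height(24) = 1 + max(2, 0) = 3
  height(46) = 1 + max(3, -1) = 4
Height = 4


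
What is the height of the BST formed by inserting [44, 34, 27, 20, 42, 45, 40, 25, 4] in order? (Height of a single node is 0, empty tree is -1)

Insertion order: [44, 34, 27, 20, 42, 45, 40, 25, 4]
Tree (level-order array): [44, 34, 45, 27, 42, None, None, 20, None, 40, None, 4, 25]
Compute height bottom-up (empty subtree = -1):
  height(4) = 1 + max(-1, -1) = 0
  height(25) = 1 + max(-1, -1) = 0
  height(20) = 1 + max(0, 0) = 1
  height(27) = 1 + max(1, -1) = 2
  height(40) = 1 + max(-1, -1) = 0
  height(42) = 1 + max(0, -1) = 1
  height(34) = 1 + max(2, 1) = 3
  height(45) = 1 + max(-1, -1) = 0
  height(44) = 1 + max(3, 0) = 4
Height = 4


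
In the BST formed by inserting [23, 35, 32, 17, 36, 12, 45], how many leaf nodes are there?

Tree built from: [23, 35, 32, 17, 36, 12, 45]
Tree (level-order array): [23, 17, 35, 12, None, 32, 36, None, None, None, None, None, 45]
Rule: A leaf has 0 children.
Per-node child counts:
  node 23: 2 child(ren)
  node 17: 1 child(ren)
  node 12: 0 child(ren)
  node 35: 2 child(ren)
  node 32: 0 child(ren)
  node 36: 1 child(ren)
  node 45: 0 child(ren)
Matching nodes: [12, 32, 45]
Count of leaf nodes: 3


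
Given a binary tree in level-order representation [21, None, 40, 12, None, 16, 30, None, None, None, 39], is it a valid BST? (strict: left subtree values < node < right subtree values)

Level-order array: [21, None, 40, 12, None, 16, 30, None, None, None, 39]
Validate using subtree bounds (lo, hi): at each node, require lo < value < hi,
then recurse left with hi=value and right with lo=value.
Preorder trace (stopping at first violation):
  at node 21 with bounds (-inf, +inf): OK
  at node 40 with bounds (21, +inf): OK
  at node 12 with bounds (21, 40): VIOLATION
Node 12 violates its bound: not (21 < 12 < 40).
Result: Not a valid BST


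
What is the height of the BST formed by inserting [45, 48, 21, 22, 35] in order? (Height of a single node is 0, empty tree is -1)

Insertion order: [45, 48, 21, 22, 35]
Tree (level-order array): [45, 21, 48, None, 22, None, None, None, 35]
Compute height bottom-up (empty subtree = -1):
  height(35) = 1 + max(-1, -1) = 0
  height(22) = 1 + max(-1, 0) = 1
  height(21) = 1 + max(-1, 1) = 2
  height(48) = 1 + max(-1, -1) = 0
  height(45) = 1 + max(2, 0) = 3
Height = 3


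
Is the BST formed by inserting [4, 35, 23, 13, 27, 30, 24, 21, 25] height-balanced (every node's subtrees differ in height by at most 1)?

Tree (level-order array): [4, None, 35, 23, None, 13, 27, None, 21, 24, 30, None, None, None, 25]
Definition: a tree is height-balanced if, at every node, |h(left) - h(right)| <= 1 (empty subtree has height -1).
Bottom-up per-node check:
  node 21: h_left=-1, h_right=-1, diff=0 [OK], height=0
  node 13: h_left=-1, h_right=0, diff=1 [OK], height=1
  node 25: h_left=-1, h_right=-1, diff=0 [OK], height=0
  node 24: h_left=-1, h_right=0, diff=1 [OK], height=1
  node 30: h_left=-1, h_right=-1, diff=0 [OK], height=0
  node 27: h_left=1, h_right=0, diff=1 [OK], height=2
  node 23: h_left=1, h_right=2, diff=1 [OK], height=3
  node 35: h_left=3, h_right=-1, diff=4 [FAIL (|3--1|=4 > 1)], height=4
  node 4: h_left=-1, h_right=4, diff=5 [FAIL (|-1-4|=5 > 1)], height=5
Node 35 violates the condition: |3 - -1| = 4 > 1.
Result: Not balanced


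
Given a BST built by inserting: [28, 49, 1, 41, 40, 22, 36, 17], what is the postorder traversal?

Tree insertion order: [28, 49, 1, 41, 40, 22, 36, 17]
Tree (level-order array): [28, 1, 49, None, 22, 41, None, 17, None, 40, None, None, None, 36]
Postorder traversal: [17, 22, 1, 36, 40, 41, 49, 28]


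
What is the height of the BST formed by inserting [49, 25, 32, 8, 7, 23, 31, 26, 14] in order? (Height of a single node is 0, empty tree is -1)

Insertion order: [49, 25, 32, 8, 7, 23, 31, 26, 14]
Tree (level-order array): [49, 25, None, 8, 32, 7, 23, 31, None, None, None, 14, None, 26]
Compute height bottom-up (empty subtree = -1):
  height(7) = 1 + max(-1, -1) = 0
  height(14) = 1 + max(-1, -1) = 0
  height(23) = 1 + max(0, -1) = 1
  height(8) = 1 + max(0, 1) = 2
  height(26) = 1 + max(-1, -1) = 0
  height(31) = 1 + max(0, -1) = 1
  height(32) = 1 + max(1, -1) = 2
  height(25) = 1 + max(2, 2) = 3
  height(49) = 1 + max(3, -1) = 4
Height = 4


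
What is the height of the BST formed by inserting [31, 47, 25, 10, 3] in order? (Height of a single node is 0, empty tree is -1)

Insertion order: [31, 47, 25, 10, 3]
Tree (level-order array): [31, 25, 47, 10, None, None, None, 3]
Compute height bottom-up (empty subtree = -1):
  height(3) = 1 + max(-1, -1) = 0
  height(10) = 1 + max(0, -1) = 1
  height(25) = 1 + max(1, -1) = 2
  height(47) = 1 + max(-1, -1) = 0
  height(31) = 1 + max(2, 0) = 3
Height = 3


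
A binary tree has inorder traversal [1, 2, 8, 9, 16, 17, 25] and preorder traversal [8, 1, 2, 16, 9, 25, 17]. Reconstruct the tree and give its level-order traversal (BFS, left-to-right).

Inorder:  [1, 2, 8, 9, 16, 17, 25]
Preorder: [8, 1, 2, 16, 9, 25, 17]
Algorithm: preorder visits root first, so consume preorder in order;
for each root, split the current inorder slice at that value into
left-subtree inorder and right-subtree inorder, then recurse.
Recursive splits:
  root=8; inorder splits into left=[1, 2], right=[9, 16, 17, 25]
  root=1; inorder splits into left=[], right=[2]
  root=2; inorder splits into left=[], right=[]
  root=16; inorder splits into left=[9], right=[17, 25]
  root=9; inorder splits into left=[], right=[]
  root=25; inorder splits into left=[17], right=[]
  root=17; inorder splits into left=[], right=[]
Reconstructed level-order: [8, 1, 16, 2, 9, 25, 17]


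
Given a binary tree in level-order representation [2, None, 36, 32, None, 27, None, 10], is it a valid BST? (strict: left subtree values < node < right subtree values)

Level-order array: [2, None, 36, 32, None, 27, None, 10]
Validate using subtree bounds (lo, hi): at each node, require lo < value < hi,
then recurse left with hi=value and right with lo=value.
Preorder trace (stopping at first violation):
  at node 2 with bounds (-inf, +inf): OK
  at node 36 with bounds (2, +inf): OK
  at node 32 with bounds (2, 36): OK
  at node 27 with bounds (2, 32): OK
  at node 10 with bounds (2, 27): OK
No violation found at any node.
Result: Valid BST


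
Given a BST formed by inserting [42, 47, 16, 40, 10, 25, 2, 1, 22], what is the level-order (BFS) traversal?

Tree insertion order: [42, 47, 16, 40, 10, 25, 2, 1, 22]
Tree (level-order array): [42, 16, 47, 10, 40, None, None, 2, None, 25, None, 1, None, 22]
BFS from the root, enqueuing left then right child of each popped node:
  queue [42] -> pop 42, enqueue [16, 47], visited so far: [42]
  queue [16, 47] -> pop 16, enqueue [10, 40], visited so far: [42, 16]
  queue [47, 10, 40] -> pop 47, enqueue [none], visited so far: [42, 16, 47]
  queue [10, 40] -> pop 10, enqueue [2], visited so far: [42, 16, 47, 10]
  queue [40, 2] -> pop 40, enqueue [25], visited so far: [42, 16, 47, 10, 40]
  queue [2, 25] -> pop 2, enqueue [1], visited so far: [42, 16, 47, 10, 40, 2]
  queue [25, 1] -> pop 25, enqueue [22], visited so far: [42, 16, 47, 10, 40, 2, 25]
  queue [1, 22] -> pop 1, enqueue [none], visited so far: [42, 16, 47, 10, 40, 2, 25, 1]
  queue [22] -> pop 22, enqueue [none], visited so far: [42, 16, 47, 10, 40, 2, 25, 1, 22]
Result: [42, 16, 47, 10, 40, 2, 25, 1, 22]


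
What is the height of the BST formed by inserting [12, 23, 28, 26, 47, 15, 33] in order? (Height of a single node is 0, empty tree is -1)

Insertion order: [12, 23, 28, 26, 47, 15, 33]
Tree (level-order array): [12, None, 23, 15, 28, None, None, 26, 47, None, None, 33]
Compute height bottom-up (empty subtree = -1):
  height(15) = 1 + max(-1, -1) = 0
  height(26) = 1 + max(-1, -1) = 0
  height(33) = 1 + max(-1, -1) = 0
  height(47) = 1 + max(0, -1) = 1
  height(28) = 1 + max(0, 1) = 2
  height(23) = 1 + max(0, 2) = 3
  height(12) = 1 + max(-1, 3) = 4
Height = 4


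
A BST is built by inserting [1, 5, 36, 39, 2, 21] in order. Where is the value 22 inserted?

Starting tree (level order): [1, None, 5, 2, 36, None, None, 21, 39]
Insertion path: 1 -> 5 -> 36 -> 21
Result: insert 22 as right child of 21
Final tree (level order): [1, None, 5, 2, 36, None, None, 21, 39, None, 22]


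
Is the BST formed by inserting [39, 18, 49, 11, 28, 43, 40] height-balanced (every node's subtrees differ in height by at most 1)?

Tree (level-order array): [39, 18, 49, 11, 28, 43, None, None, None, None, None, 40]
Definition: a tree is height-balanced if, at every node, |h(left) - h(right)| <= 1 (empty subtree has height -1).
Bottom-up per-node check:
  node 11: h_left=-1, h_right=-1, diff=0 [OK], height=0
  node 28: h_left=-1, h_right=-1, diff=0 [OK], height=0
  node 18: h_left=0, h_right=0, diff=0 [OK], height=1
  node 40: h_left=-1, h_right=-1, diff=0 [OK], height=0
  node 43: h_left=0, h_right=-1, diff=1 [OK], height=1
  node 49: h_left=1, h_right=-1, diff=2 [FAIL (|1--1|=2 > 1)], height=2
  node 39: h_left=1, h_right=2, diff=1 [OK], height=3
Node 49 violates the condition: |1 - -1| = 2 > 1.
Result: Not balanced


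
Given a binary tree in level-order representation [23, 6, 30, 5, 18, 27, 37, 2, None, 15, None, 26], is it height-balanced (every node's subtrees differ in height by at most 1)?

Tree (level-order array): [23, 6, 30, 5, 18, 27, 37, 2, None, 15, None, 26]
Definition: a tree is height-balanced if, at every node, |h(left) - h(right)| <= 1 (empty subtree has height -1).
Bottom-up per-node check:
  node 2: h_left=-1, h_right=-1, diff=0 [OK], height=0
  node 5: h_left=0, h_right=-1, diff=1 [OK], height=1
  node 15: h_left=-1, h_right=-1, diff=0 [OK], height=0
  node 18: h_left=0, h_right=-1, diff=1 [OK], height=1
  node 6: h_left=1, h_right=1, diff=0 [OK], height=2
  node 26: h_left=-1, h_right=-1, diff=0 [OK], height=0
  node 27: h_left=0, h_right=-1, diff=1 [OK], height=1
  node 37: h_left=-1, h_right=-1, diff=0 [OK], height=0
  node 30: h_left=1, h_right=0, diff=1 [OK], height=2
  node 23: h_left=2, h_right=2, diff=0 [OK], height=3
All nodes satisfy the balance condition.
Result: Balanced


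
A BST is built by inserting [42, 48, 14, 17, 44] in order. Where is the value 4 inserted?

Starting tree (level order): [42, 14, 48, None, 17, 44]
Insertion path: 42 -> 14
Result: insert 4 as left child of 14
Final tree (level order): [42, 14, 48, 4, 17, 44]


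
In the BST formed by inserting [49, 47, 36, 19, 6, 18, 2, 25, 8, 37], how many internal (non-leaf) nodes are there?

Tree built from: [49, 47, 36, 19, 6, 18, 2, 25, 8, 37]
Tree (level-order array): [49, 47, None, 36, None, 19, 37, 6, 25, None, None, 2, 18, None, None, None, None, 8]
Rule: An internal node has at least one child.
Per-node child counts:
  node 49: 1 child(ren)
  node 47: 1 child(ren)
  node 36: 2 child(ren)
  node 19: 2 child(ren)
  node 6: 2 child(ren)
  node 2: 0 child(ren)
  node 18: 1 child(ren)
  node 8: 0 child(ren)
  node 25: 0 child(ren)
  node 37: 0 child(ren)
Matching nodes: [49, 47, 36, 19, 6, 18]
Count of internal (non-leaf) nodes: 6


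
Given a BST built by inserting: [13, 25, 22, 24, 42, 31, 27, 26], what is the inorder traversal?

Tree insertion order: [13, 25, 22, 24, 42, 31, 27, 26]
Tree (level-order array): [13, None, 25, 22, 42, None, 24, 31, None, None, None, 27, None, 26]
Inorder traversal: [13, 22, 24, 25, 26, 27, 31, 42]


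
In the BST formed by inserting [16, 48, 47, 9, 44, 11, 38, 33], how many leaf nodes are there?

Tree built from: [16, 48, 47, 9, 44, 11, 38, 33]
Tree (level-order array): [16, 9, 48, None, 11, 47, None, None, None, 44, None, 38, None, 33]
Rule: A leaf has 0 children.
Per-node child counts:
  node 16: 2 child(ren)
  node 9: 1 child(ren)
  node 11: 0 child(ren)
  node 48: 1 child(ren)
  node 47: 1 child(ren)
  node 44: 1 child(ren)
  node 38: 1 child(ren)
  node 33: 0 child(ren)
Matching nodes: [11, 33]
Count of leaf nodes: 2


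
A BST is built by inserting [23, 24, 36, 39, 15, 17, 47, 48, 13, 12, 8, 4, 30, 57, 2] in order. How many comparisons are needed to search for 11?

Search path for 11: 23 -> 15 -> 13 -> 12 -> 8
Found: False
Comparisons: 5


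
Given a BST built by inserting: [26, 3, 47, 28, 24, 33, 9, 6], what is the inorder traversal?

Tree insertion order: [26, 3, 47, 28, 24, 33, 9, 6]
Tree (level-order array): [26, 3, 47, None, 24, 28, None, 9, None, None, 33, 6]
Inorder traversal: [3, 6, 9, 24, 26, 28, 33, 47]


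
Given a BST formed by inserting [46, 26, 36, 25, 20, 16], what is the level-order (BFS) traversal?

Tree insertion order: [46, 26, 36, 25, 20, 16]
Tree (level-order array): [46, 26, None, 25, 36, 20, None, None, None, 16]
BFS from the root, enqueuing left then right child of each popped node:
  queue [46] -> pop 46, enqueue [26], visited so far: [46]
  queue [26] -> pop 26, enqueue [25, 36], visited so far: [46, 26]
  queue [25, 36] -> pop 25, enqueue [20], visited so far: [46, 26, 25]
  queue [36, 20] -> pop 36, enqueue [none], visited so far: [46, 26, 25, 36]
  queue [20] -> pop 20, enqueue [16], visited so far: [46, 26, 25, 36, 20]
  queue [16] -> pop 16, enqueue [none], visited so far: [46, 26, 25, 36, 20, 16]
Result: [46, 26, 25, 36, 20, 16]


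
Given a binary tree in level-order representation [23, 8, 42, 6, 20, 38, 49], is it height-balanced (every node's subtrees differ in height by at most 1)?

Tree (level-order array): [23, 8, 42, 6, 20, 38, 49]
Definition: a tree is height-balanced if, at every node, |h(left) - h(right)| <= 1 (empty subtree has height -1).
Bottom-up per-node check:
  node 6: h_left=-1, h_right=-1, diff=0 [OK], height=0
  node 20: h_left=-1, h_right=-1, diff=0 [OK], height=0
  node 8: h_left=0, h_right=0, diff=0 [OK], height=1
  node 38: h_left=-1, h_right=-1, diff=0 [OK], height=0
  node 49: h_left=-1, h_right=-1, diff=0 [OK], height=0
  node 42: h_left=0, h_right=0, diff=0 [OK], height=1
  node 23: h_left=1, h_right=1, diff=0 [OK], height=2
All nodes satisfy the balance condition.
Result: Balanced


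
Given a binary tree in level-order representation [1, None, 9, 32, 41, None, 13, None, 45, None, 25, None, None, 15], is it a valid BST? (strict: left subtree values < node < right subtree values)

Level-order array: [1, None, 9, 32, 41, None, 13, None, 45, None, 25, None, None, 15]
Validate using subtree bounds (lo, hi): at each node, require lo < value < hi,
then recurse left with hi=value and right with lo=value.
Preorder trace (stopping at first violation):
  at node 1 with bounds (-inf, +inf): OK
  at node 9 with bounds (1, +inf): OK
  at node 32 with bounds (1, 9): VIOLATION
Node 32 violates its bound: not (1 < 32 < 9).
Result: Not a valid BST


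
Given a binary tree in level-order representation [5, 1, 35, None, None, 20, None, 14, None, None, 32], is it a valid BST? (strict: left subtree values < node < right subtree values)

Level-order array: [5, 1, 35, None, None, 20, None, 14, None, None, 32]
Validate using subtree bounds (lo, hi): at each node, require lo < value < hi,
then recurse left with hi=value and right with lo=value.
Preorder trace (stopping at first violation):
  at node 5 with bounds (-inf, +inf): OK
  at node 1 with bounds (-inf, 5): OK
  at node 35 with bounds (5, +inf): OK
  at node 20 with bounds (5, 35): OK
  at node 14 with bounds (5, 20): OK
  at node 32 with bounds (14, 20): VIOLATION
Node 32 violates its bound: not (14 < 32 < 20).
Result: Not a valid BST


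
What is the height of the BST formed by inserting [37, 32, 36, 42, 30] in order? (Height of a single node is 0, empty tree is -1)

Insertion order: [37, 32, 36, 42, 30]
Tree (level-order array): [37, 32, 42, 30, 36]
Compute height bottom-up (empty subtree = -1):
  height(30) = 1 + max(-1, -1) = 0
  height(36) = 1 + max(-1, -1) = 0
  height(32) = 1 + max(0, 0) = 1
  height(42) = 1 + max(-1, -1) = 0
  height(37) = 1 + max(1, 0) = 2
Height = 2


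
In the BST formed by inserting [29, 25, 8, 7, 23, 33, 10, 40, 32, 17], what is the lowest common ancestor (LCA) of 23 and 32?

Tree insertion order: [29, 25, 8, 7, 23, 33, 10, 40, 32, 17]
Tree (level-order array): [29, 25, 33, 8, None, 32, 40, 7, 23, None, None, None, None, None, None, 10, None, None, 17]
In a BST, the LCA of p=23, q=32 is the first node v on the
root-to-leaf path with p <= v <= q (go left if both < v, right if both > v).
Walk from root:
  at 29: 23 <= 29 <= 32, this is the LCA
LCA = 29


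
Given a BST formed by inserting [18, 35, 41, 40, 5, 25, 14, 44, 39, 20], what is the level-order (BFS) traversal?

Tree insertion order: [18, 35, 41, 40, 5, 25, 14, 44, 39, 20]
Tree (level-order array): [18, 5, 35, None, 14, 25, 41, None, None, 20, None, 40, 44, None, None, 39]
BFS from the root, enqueuing left then right child of each popped node:
  queue [18] -> pop 18, enqueue [5, 35], visited so far: [18]
  queue [5, 35] -> pop 5, enqueue [14], visited so far: [18, 5]
  queue [35, 14] -> pop 35, enqueue [25, 41], visited so far: [18, 5, 35]
  queue [14, 25, 41] -> pop 14, enqueue [none], visited so far: [18, 5, 35, 14]
  queue [25, 41] -> pop 25, enqueue [20], visited so far: [18, 5, 35, 14, 25]
  queue [41, 20] -> pop 41, enqueue [40, 44], visited so far: [18, 5, 35, 14, 25, 41]
  queue [20, 40, 44] -> pop 20, enqueue [none], visited so far: [18, 5, 35, 14, 25, 41, 20]
  queue [40, 44] -> pop 40, enqueue [39], visited so far: [18, 5, 35, 14, 25, 41, 20, 40]
  queue [44, 39] -> pop 44, enqueue [none], visited so far: [18, 5, 35, 14, 25, 41, 20, 40, 44]
  queue [39] -> pop 39, enqueue [none], visited so far: [18, 5, 35, 14, 25, 41, 20, 40, 44, 39]
Result: [18, 5, 35, 14, 25, 41, 20, 40, 44, 39]


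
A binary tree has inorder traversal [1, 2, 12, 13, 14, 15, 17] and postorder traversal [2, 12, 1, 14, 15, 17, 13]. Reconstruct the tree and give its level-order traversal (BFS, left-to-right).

Inorder:   [1, 2, 12, 13, 14, 15, 17]
Postorder: [2, 12, 1, 14, 15, 17, 13]
Algorithm: postorder visits root last, so walk postorder right-to-left;
each value is the root of the current inorder slice — split it at that
value, recurse on the right subtree first, then the left.
Recursive splits:
  root=13; inorder splits into left=[1, 2, 12], right=[14, 15, 17]
  root=17; inorder splits into left=[14, 15], right=[]
  root=15; inorder splits into left=[14], right=[]
  root=14; inorder splits into left=[], right=[]
  root=1; inorder splits into left=[], right=[2, 12]
  root=12; inorder splits into left=[2], right=[]
  root=2; inorder splits into left=[], right=[]
Reconstructed level-order: [13, 1, 17, 12, 15, 2, 14]


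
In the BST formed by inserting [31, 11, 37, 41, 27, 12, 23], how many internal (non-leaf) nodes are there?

Tree built from: [31, 11, 37, 41, 27, 12, 23]
Tree (level-order array): [31, 11, 37, None, 27, None, 41, 12, None, None, None, None, 23]
Rule: An internal node has at least one child.
Per-node child counts:
  node 31: 2 child(ren)
  node 11: 1 child(ren)
  node 27: 1 child(ren)
  node 12: 1 child(ren)
  node 23: 0 child(ren)
  node 37: 1 child(ren)
  node 41: 0 child(ren)
Matching nodes: [31, 11, 27, 12, 37]
Count of internal (non-leaf) nodes: 5


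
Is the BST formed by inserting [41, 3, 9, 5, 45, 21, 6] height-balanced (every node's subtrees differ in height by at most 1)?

Tree (level-order array): [41, 3, 45, None, 9, None, None, 5, 21, None, 6]
Definition: a tree is height-balanced if, at every node, |h(left) - h(right)| <= 1 (empty subtree has height -1).
Bottom-up per-node check:
  node 6: h_left=-1, h_right=-1, diff=0 [OK], height=0
  node 5: h_left=-1, h_right=0, diff=1 [OK], height=1
  node 21: h_left=-1, h_right=-1, diff=0 [OK], height=0
  node 9: h_left=1, h_right=0, diff=1 [OK], height=2
  node 3: h_left=-1, h_right=2, diff=3 [FAIL (|-1-2|=3 > 1)], height=3
  node 45: h_left=-1, h_right=-1, diff=0 [OK], height=0
  node 41: h_left=3, h_right=0, diff=3 [FAIL (|3-0|=3 > 1)], height=4
Node 3 violates the condition: |-1 - 2| = 3 > 1.
Result: Not balanced


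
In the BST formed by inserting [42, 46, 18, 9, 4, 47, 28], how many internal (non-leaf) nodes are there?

Tree built from: [42, 46, 18, 9, 4, 47, 28]
Tree (level-order array): [42, 18, 46, 9, 28, None, 47, 4]
Rule: An internal node has at least one child.
Per-node child counts:
  node 42: 2 child(ren)
  node 18: 2 child(ren)
  node 9: 1 child(ren)
  node 4: 0 child(ren)
  node 28: 0 child(ren)
  node 46: 1 child(ren)
  node 47: 0 child(ren)
Matching nodes: [42, 18, 9, 46]
Count of internal (non-leaf) nodes: 4


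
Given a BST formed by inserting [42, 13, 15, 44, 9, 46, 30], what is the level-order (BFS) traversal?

Tree insertion order: [42, 13, 15, 44, 9, 46, 30]
Tree (level-order array): [42, 13, 44, 9, 15, None, 46, None, None, None, 30]
BFS from the root, enqueuing left then right child of each popped node:
  queue [42] -> pop 42, enqueue [13, 44], visited so far: [42]
  queue [13, 44] -> pop 13, enqueue [9, 15], visited so far: [42, 13]
  queue [44, 9, 15] -> pop 44, enqueue [46], visited so far: [42, 13, 44]
  queue [9, 15, 46] -> pop 9, enqueue [none], visited so far: [42, 13, 44, 9]
  queue [15, 46] -> pop 15, enqueue [30], visited so far: [42, 13, 44, 9, 15]
  queue [46, 30] -> pop 46, enqueue [none], visited so far: [42, 13, 44, 9, 15, 46]
  queue [30] -> pop 30, enqueue [none], visited so far: [42, 13, 44, 9, 15, 46, 30]
Result: [42, 13, 44, 9, 15, 46, 30]


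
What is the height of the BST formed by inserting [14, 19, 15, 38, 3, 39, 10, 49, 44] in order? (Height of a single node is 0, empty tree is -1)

Insertion order: [14, 19, 15, 38, 3, 39, 10, 49, 44]
Tree (level-order array): [14, 3, 19, None, 10, 15, 38, None, None, None, None, None, 39, None, 49, 44]
Compute height bottom-up (empty subtree = -1):
  height(10) = 1 + max(-1, -1) = 0
  height(3) = 1 + max(-1, 0) = 1
  height(15) = 1 + max(-1, -1) = 0
  height(44) = 1 + max(-1, -1) = 0
  height(49) = 1 + max(0, -1) = 1
  height(39) = 1 + max(-1, 1) = 2
  height(38) = 1 + max(-1, 2) = 3
  height(19) = 1 + max(0, 3) = 4
  height(14) = 1 + max(1, 4) = 5
Height = 5


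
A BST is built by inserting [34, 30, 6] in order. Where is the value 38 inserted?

Starting tree (level order): [34, 30, None, 6]
Insertion path: 34
Result: insert 38 as right child of 34
Final tree (level order): [34, 30, 38, 6]


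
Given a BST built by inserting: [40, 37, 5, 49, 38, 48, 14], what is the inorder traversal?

Tree insertion order: [40, 37, 5, 49, 38, 48, 14]
Tree (level-order array): [40, 37, 49, 5, 38, 48, None, None, 14]
Inorder traversal: [5, 14, 37, 38, 40, 48, 49]


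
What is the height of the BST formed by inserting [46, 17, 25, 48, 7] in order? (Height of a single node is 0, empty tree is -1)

Insertion order: [46, 17, 25, 48, 7]
Tree (level-order array): [46, 17, 48, 7, 25]
Compute height bottom-up (empty subtree = -1):
  height(7) = 1 + max(-1, -1) = 0
  height(25) = 1 + max(-1, -1) = 0
  height(17) = 1 + max(0, 0) = 1
  height(48) = 1 + max(-1, -1) = 0
  height(46) = 1 + max(1, 0) = 2
Height = 2


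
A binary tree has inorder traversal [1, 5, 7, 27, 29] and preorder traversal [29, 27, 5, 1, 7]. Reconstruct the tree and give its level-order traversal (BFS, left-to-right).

Inorder:  [1, 5, 7, 27, 29]
Preorder: [29, 27, 5, 1, 7]
Algorithm: preorder visits root first, so consume preorder in order;
for each root, split the current inorder slice at that value into
left-subtree inorder and right-subtree inorder, then recurse.
Recursive splits:
  root=29; inorder splits into left=[1, 5, 7, 27], right=[]
  root=27; inorder splits into left=[1, 5, 7], right=[]
  root=5; inorder splits into left=[1], right=[7]
  root=1; inorder splits into left=[], right=[]
  root=7; inorder splits into left=[], right=[]
Reconstructed level-order: [29, 27, 5, 1, 7]


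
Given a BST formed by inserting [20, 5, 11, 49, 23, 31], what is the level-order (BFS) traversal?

Tree insertion order: [20, 5, 11, 49, 23, 31]
Tree (level-order array): [20, 5, 49, None, 11, 23, None, None, None, None, 31]
BFS from the root, enqueuing left then right child of each popped node:
  queue [20] -> pop 20, enqueue [5, 49], visited so far: [20]
  queue [5, 49] -> pop 5, enqueue [11], visited so far: [20, 5]
  queue [49, 11] -> pop 49, enqueue [23], visited so far: [20, 5, 49]
  queue [11, 23] -> pop 11, enqueue [none], visited so far: [20, 5, 49, 11]
  queue [23] -> pop 23, enqueue [31], visited so far: [20, 5, 49, 11, 23]
  queue [31] -> pop 31, enqueue [none], visited so far: [20, 5, 49, 11, 23, 31]
Result: [20, 5, 49, 11, 23, 31]


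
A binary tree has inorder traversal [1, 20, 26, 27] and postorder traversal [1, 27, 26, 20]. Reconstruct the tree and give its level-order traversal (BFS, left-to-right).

Inorder:   [1, 20, 26, 27]
Postorder: [1, 27, 26, 20]
Algorithm: postorder visits root last, so walk postorder right-to-left;
each value is the root of the current inorder slice — split it at that
value, recurse on the right subtree first, then the left.
Recursive splits:
  root=20; inorder splits into left=[1], right=[26, 27]
  root=26; inorder splits into left=[], right=[27]
  root=27; inorder splits into left=[], right=[]
  root=1; inorder splits into left=[], right=[]
Reconstructed level-order: [20, 1, 26, 27]


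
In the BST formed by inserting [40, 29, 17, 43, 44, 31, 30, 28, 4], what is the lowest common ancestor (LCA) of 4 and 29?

Tree insertion order: [40, 29, 17, 43, 44, 31, 30, 28, 4]
Tree (level-order array): [40, 29, 43, 17, 31, None, 44, 4, 28, 30]
In a BST, the LCA of p=4, q=29 is the first node v on the
root-to-leaf path with p <= v <= q (go left if both < v, right if both > v).
Walk from root:
  at 40: both 4 and 29 < 40, go left
  at 29: 4 <= 29 <= 29, this is the LCA
LCA = 29


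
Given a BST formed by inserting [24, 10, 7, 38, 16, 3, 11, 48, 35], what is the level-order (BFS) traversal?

Tree insertion order: [24, 10, 7, 38, 16, 3, 11, 48, 35]
Tree (level-order array): [24, 10, 38, 7, 16, 35, 48, 3, None, 11]
BFS from the root, enqueuing left then right child of each popped node:
  queue [24] -> pop 24, enqueue [10, 38], visited so far: [24]
  queue [10, 38] -> pop 10, enqueue [7, 16], visited so far: [24, 10]
  queue [38, 7, 16] -> pop 38, enqueue [35, 48], visited so far: [24, 10, 38]
  queue [7, 16, 35, 48] -> pop 7, enqueue [3], visited so far: [24, 10, 38, 7]
  queue [16, 35, 48, 3] -> pop 16, enqueue [11], visited so far: [24, 10, 38, 7, 16]
  queue [35, 48, 3, 11] -> pop 35, enqueue [none], visited so far: [24, 10, 38, 7, 16, 35]
  queue [48, 3, 11] -> pop 48, enqueue [none], visited so far: [24, 10, 38, 7, 16, 35, 48]
  queue [3, 11] -> pop 3, enqueue [none], visited so far: [24, 10, 38, 7, 16, 35, 48, 3]
  queue [11] -> pop 11, enqueue [none], visited so far: [24, 10, 38, 7, 16, 35, 48, 3, 11]
Result: [24, 10, 38, 7, 16, 35, 48, 3, 11]
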